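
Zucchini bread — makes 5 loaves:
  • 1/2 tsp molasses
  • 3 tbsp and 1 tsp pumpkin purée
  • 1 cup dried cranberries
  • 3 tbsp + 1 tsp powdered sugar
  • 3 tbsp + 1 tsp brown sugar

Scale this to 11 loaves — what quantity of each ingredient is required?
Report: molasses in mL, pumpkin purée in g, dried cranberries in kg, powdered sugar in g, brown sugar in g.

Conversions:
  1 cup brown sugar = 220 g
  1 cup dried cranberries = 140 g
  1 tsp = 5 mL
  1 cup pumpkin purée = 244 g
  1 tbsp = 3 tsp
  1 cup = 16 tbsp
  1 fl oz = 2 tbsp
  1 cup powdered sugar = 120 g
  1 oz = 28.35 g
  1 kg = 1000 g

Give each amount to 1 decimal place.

molasses: 5.5 mL; pumpkin purée: 111.8 g; dried cranberries: 0.3 kg; powdered sugar: 55.0 g; brown sugar: 100.8 g

Scaling factor: 11/5 = 2.2.
molasses: 0.5 tsp × 11/5 × 5 mL/tsp = 5.5 mL
pumpkin purée: (3 tbsp + 1 tsp = 10/3 tbsp) × 11/5 ÷ 16 tbsp/cup × 244 g/cup ≈ 111.8 g
dried cranberries: 1 cup × 11/5 × 140 g/cup ÷ 1000 g/kg ≈ 0.3 kg
powdered sugar: (3 tbsp + 1 tsp = 10/3 tbsp) × 11/5 ÷ 16 tbsp/cup × 120 g/cup = 55.0 g
brown sugar: (3 tbsp + 1 tsp = 10/3 tbsp) × 11/5 ÷ 16 tbsp/cup × 220 g/cup ≈ 100.8 g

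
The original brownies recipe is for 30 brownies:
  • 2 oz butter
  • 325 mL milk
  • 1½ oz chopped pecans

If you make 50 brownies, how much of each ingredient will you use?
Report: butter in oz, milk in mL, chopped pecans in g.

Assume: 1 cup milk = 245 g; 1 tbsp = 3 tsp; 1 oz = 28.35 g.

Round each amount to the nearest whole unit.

Scaling factor: 50/30 = 5/3.
butter: 2 oz × 5/3 ≈ 3 oz
milk: 325 mL × 5/3 ≈ 542 mL
chopped pecans: 1.5 oz × 5/3 × 28.35 g/oz ≈ 71 g

butter: 3 oz; milk: 542 mL; chopped pecans: 71 g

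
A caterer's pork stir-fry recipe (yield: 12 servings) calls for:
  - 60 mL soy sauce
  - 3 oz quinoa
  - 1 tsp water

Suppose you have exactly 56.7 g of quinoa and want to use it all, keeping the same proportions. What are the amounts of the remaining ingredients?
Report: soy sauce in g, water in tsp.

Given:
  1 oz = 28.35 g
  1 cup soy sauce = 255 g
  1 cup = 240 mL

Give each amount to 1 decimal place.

soy sauce: 42.5 g; water: 0.7 tsp

The original recipe has 85.05 g of quinoa, so the scaling factor is 56.7 ÷ 85.05 = 2/3.
soy sauce: 60 mL × 2/3 ÷ 240 mL/cup × 255 g/cup = 42.5 g
water: 1 tsp × 2/3 ≈ 0.7 tsp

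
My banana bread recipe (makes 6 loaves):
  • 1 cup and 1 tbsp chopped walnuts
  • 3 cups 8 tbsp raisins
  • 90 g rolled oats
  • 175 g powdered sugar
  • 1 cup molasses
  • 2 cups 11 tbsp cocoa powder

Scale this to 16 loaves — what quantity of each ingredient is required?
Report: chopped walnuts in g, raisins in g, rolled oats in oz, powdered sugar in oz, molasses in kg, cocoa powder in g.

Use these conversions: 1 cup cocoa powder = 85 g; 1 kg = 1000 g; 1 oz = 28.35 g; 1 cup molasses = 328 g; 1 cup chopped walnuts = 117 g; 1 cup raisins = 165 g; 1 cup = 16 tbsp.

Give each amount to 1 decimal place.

Scaling factor: 16/6 = 8/3.
chopped walnuts: (1 cup + 1 tbsp = 1.0625 cup) × 8/3 × 117 g/cup = 331.5 g
raisins: (3 cup + 8 tbsp = 3.5 cup) × 8/3 × 165 g/cup = 1540.0 g
rolled oats: 90 g × 8/3 ÷ 28.35 g/oz ≈ 8.5 oz
powdered sugar: 175 g × 8/3 ÷ 28.35 g/oz ≈ 16.5 oz
molasses: 1 cup × 8/3 × 328 g/cup ÷ 1000 g/kg ≈ 0.9 kg
cocoa powder: (2 cup + 11 tbsp = 2.6875 cup) × 8/3 × 85 g/cup ≈ 609.2 g

chopped walnuts: 331.5 g; raisins: 1540.0 g; rolled oats: 8.5 oz; powdered sugar: 16.5 oz; molasses: 0.9 kg; cocoa powder: 609.2 g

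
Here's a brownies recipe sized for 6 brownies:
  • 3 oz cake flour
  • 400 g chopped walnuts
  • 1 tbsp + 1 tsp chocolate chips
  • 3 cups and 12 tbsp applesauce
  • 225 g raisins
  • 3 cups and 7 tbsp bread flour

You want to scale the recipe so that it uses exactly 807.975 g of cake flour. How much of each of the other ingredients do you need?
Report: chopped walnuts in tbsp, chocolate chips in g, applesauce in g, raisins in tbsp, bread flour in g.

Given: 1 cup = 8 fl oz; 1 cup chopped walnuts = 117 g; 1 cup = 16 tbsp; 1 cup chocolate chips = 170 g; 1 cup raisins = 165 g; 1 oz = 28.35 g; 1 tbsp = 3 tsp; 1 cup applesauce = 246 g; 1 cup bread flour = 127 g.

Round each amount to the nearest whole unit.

The original recipe has 85.05 g of cake flour, so the scaling factor is 807.975 ÷ 85.05 = 19/2 = 9.5.
chopped walnuts: 400 g × 19/2 ÷ 117 g/cup × 16 tbsp/cup ≈ 520 tbsp
chocolate chips: (1 tbsp + 1 tsp = 4/3 tbsp) × 19/2 ÷ 16 tbsp/cup × 170 g/cup ≈ 135 g
applesauce: (3 cup + 12 tbsp = 3.75 cup) × 19/2 × 246 g/cup ≈ 8764 g
raisins: 225 g × 19/2 ÷ 165 g/cup × 16 tbsp/cup ≈ 207 tbsp
bread flour: (3 cup + 7 tbsp = 3.4375 cup) × 19/2 × 127 g/cup ≈ 4147 g

chopped walnuts: 520 tbsp; chocolate chips: 135 g; applesauce: 8764 g; raisins: 207 tbsp; bread flour: 4147 g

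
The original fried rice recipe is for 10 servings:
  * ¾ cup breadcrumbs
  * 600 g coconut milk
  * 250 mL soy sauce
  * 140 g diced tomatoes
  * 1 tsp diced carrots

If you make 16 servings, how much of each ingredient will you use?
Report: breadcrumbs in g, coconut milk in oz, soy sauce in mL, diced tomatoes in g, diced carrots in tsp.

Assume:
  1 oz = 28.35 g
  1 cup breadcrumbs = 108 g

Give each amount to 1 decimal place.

Scaling factor: 16/10 = 8/5 = 1.6.
breadcrumbs: 0.75 cup × 8/5 × 108 g/cup = 129.6 g
coconut milk: 600 g × 8/5 ÷ 28.35 g/oz ≈ 33.9 oz
soy sauce: 250 mL × 8/5 = 400.0 mL
diced tomatoes: 140 g × 8/5 = 224.0 g
diced carrots: 1 tsp × 8/5 = 1.6 tsp

breadcrumbs: 129.6 g; coconut milk: 33.9 oz; soy sauce: 400.0 mL; diced tomatoes: 224.0 g; diced carrots: 1.6 tsp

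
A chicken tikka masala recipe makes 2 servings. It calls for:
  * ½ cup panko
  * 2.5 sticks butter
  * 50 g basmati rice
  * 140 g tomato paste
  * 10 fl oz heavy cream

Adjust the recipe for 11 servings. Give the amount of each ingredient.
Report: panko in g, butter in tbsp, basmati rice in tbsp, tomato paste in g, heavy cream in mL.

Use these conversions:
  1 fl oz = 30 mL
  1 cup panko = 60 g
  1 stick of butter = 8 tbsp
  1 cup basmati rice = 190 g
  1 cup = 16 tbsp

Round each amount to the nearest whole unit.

panko: 165 g; butter: 110 tbsp; basmati rice: 23 tbsp; tomato paste: 770 g; heavy cream: 1650 mL

Scaling factor: 11/2 = 5.5.
panko: 0.5 cup × 11/2 × 60 g/cup = 165 g
butter: 2.5 stick × 11/2 × 8 tbsp/stick = 110 tbsp
basmati rice: 50 g × 11/2 ÷ 190 g/cup × 16 tbsp/cup ≈ 23 tbsp
tomato paste: 140 g × 11/2 = 770 g
heavy cream: 10 fl oz × 11/2 × 30 mL/fl oz = 1650 mL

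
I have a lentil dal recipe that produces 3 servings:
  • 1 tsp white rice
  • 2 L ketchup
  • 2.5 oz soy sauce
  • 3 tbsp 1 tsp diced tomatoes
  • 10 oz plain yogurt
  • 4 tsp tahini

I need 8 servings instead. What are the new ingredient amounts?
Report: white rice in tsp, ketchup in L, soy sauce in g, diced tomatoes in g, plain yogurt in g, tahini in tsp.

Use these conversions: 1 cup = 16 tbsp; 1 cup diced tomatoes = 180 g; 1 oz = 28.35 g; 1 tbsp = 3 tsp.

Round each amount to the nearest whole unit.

white rice: 3 tsp; ketchup: 5 L; soy sauce: 189 g; diced tomatoes: 100 g; plain yogurt: 756 g; tahini: 11 tsp

Scaling factor: 8/3.
white rice: 1 tsp × 8/3 ≈ 3 tsp
ketchup: 2 L × 8/3 ≈ 5 L
soy sauce: 2.5 oz × 8/3 × 28.35 g/oz = 189 g
diced tomatoes: (3 tbsp + 1 tsp = 10/3 tbsp) × 8/3 ÷ 16 tbsp/cup × 180 g/cup = 100 g
plain yogurt: 10 oz × 8/3 × 28.35 g/oz = 756 g
tahini: 4 tsp × 8/3 ≈ 11 tsp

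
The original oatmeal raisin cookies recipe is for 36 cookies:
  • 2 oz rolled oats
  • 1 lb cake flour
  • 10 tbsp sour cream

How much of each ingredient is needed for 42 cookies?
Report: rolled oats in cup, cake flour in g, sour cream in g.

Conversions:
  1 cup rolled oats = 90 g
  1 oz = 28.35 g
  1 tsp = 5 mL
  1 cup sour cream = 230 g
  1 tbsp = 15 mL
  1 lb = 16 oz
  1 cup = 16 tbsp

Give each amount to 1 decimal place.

rolled oats: 0.7 cup; cake flour: 529.2 g; sour cream: 167.7 g

Scaling factor: 42/36 = 7/6.
rolled oats: 2 oz × 7/6 × 28.35 g/oz ÷ 90 g/cup ≈ 0.7 cup
cake flour: 1 lb × 7/6 × 16 oz/lb × 28.35 g/oz = 529.2 g
sour cream: 10 tbsp × 7/6 ÷ 16 tbsp/cup × 230 g/cup ≈ 167.7 g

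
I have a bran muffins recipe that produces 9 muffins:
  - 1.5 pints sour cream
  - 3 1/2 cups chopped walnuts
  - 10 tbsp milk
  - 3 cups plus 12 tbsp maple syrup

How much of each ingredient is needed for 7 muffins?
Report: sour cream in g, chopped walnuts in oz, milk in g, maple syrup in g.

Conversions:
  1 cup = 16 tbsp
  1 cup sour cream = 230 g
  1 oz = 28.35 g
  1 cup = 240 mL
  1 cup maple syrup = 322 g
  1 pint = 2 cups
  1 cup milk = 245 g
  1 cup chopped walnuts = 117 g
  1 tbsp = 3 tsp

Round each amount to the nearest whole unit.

sour cream: 537 g; chopped walnuts: 11 oz; milk: 119 g; maple syrup: 939 g

Scaling factor: 7/9.
sour cream: 1.5 pint × 7/9 × 2 cup/pint × 230 g/cup ≈ 537 g
chopped walnuts: 3.5 cup × 7/9 × 117 g/cup ÷ 28.35 g/oz ≈ 11 oz
milk: 10 tbsp × 7/9 ÷ 16 tbsp/cup × 245 g/cup ≈ 119 g
maple syrup: (3 cup + 12 tbsp = 3.75 cup) × 7/9 × 322 g/cup ≈ 939 g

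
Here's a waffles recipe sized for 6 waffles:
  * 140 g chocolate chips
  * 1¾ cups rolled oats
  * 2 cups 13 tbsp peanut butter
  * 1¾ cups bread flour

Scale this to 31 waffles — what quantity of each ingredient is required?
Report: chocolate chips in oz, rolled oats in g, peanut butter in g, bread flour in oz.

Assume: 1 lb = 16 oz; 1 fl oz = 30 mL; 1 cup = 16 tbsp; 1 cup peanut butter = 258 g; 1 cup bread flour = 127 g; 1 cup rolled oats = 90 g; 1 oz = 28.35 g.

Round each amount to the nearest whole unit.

Scaling factor: 31/6.
chocolate chips: 140 g × 31/6 ÷ 28.35 g/oz ≈ 26 oz
rolled oats: 1.75 cup × 31/6 × 90 g/cup ≈ 814 g
peanut butter: (2 cup + 13 tbsp = 2.8125 cup) × 31/6 × 258 g/cup ≈ 3749 g
bread flour: 1.75 cup × 31/6 × 127 g/cup ÷ 28.35 g/oz ≈ 41 oz

chocolate chips: 26 oz; rolled oats: 814 g; peanut butter: 3749 g; bread flour: 41 oz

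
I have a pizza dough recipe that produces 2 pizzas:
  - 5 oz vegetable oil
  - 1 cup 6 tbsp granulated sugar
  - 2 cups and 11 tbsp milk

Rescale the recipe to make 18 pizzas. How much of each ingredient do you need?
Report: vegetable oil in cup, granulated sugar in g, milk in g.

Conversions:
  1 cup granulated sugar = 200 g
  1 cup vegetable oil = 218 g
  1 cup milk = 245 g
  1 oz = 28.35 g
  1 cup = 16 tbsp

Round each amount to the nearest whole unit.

vegetable oil: 6 cup; granulated sugar: 2475 g; milk: 5926 g

Scaling factor: 18/2 = 9.
vegetable oil: 5 oz × 9 × 28.35 g/oz ÷ 218 g/cup ≈ 6 cup
granulated sugar: (1 cup + 6 tbsp = 1.375 cup) × 9 × 200 g/cup = 2475 g
milk: (2 cup + 11 tbsp = 2.6875 cup) × 9 × 245 g/cup ≈ 5926 g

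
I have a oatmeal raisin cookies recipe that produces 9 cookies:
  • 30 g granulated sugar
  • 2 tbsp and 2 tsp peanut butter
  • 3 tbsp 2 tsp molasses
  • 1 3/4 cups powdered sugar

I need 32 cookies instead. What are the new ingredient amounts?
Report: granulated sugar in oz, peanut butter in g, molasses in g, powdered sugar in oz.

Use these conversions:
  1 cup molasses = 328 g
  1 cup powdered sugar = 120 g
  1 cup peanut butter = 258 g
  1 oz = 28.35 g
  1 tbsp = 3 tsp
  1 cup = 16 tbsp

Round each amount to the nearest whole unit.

granulated sugar: 4 oz; peanut butter: 153 g; molasses: 267 g; powdered sugar: 26 oz

Scaling factor: 32/9.
granulated sugar: 30 g × 32/9 ÷ 28.35 g/oz ≈ 4 oz
peanut butter: (2 tbsp + 2 tsp = 8/3 tbsp) × 32/9 ÷ 16 tbsp/cup × 258 g/cup ≈ 153 g
molasses: (3 tbsp + 2 tsp = 11/3 tbsp) × 32/9 ÷ 16 tbsp/cup × 328 g/cup ≈ 267 g
powdered sugar: 1.75 cup × 32/9 × 120 g/cup ÷ 28.35 g/oz ≈ 26 oz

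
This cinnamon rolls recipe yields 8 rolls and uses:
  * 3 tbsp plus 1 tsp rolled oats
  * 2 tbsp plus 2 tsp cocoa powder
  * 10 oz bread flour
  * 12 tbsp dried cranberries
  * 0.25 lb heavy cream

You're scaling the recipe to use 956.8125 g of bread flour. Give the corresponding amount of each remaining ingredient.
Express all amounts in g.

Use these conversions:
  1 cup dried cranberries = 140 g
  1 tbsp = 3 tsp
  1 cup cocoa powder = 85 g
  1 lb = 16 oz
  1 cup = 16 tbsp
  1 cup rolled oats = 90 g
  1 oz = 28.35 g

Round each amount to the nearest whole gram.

rolled oats: 63 g; cocoa powder: 48 g; dried cranberries: 354 g; heavy cream: 383 g

The original recipe has 283.5 g of bread flour, so the scaling factor is 956.8125 ÷ 283.5 = 27/8 = 3.375.
rolled oats: (3 tbsp + 1 tsp = 10/3 tbsp) × 27/8 ÷ 16 tbsp/cup × 90 g/cup ≈ 63 g
cocoa powder: (2 tbsp + 2 tsp = 8/3 tbsp) × 27/8 ÷ 16 tbsp/cup × 85 g/cup ≈ 48 g
dried cranberries: 12 tbsp × 27/8 ÷ 16 tbsp/cup × 140 g/cup ≈ 354 g
heavy cream: 0.25 lb × 27/8 × 16 oz/lb × 28.35 g/oz ≈ 383 g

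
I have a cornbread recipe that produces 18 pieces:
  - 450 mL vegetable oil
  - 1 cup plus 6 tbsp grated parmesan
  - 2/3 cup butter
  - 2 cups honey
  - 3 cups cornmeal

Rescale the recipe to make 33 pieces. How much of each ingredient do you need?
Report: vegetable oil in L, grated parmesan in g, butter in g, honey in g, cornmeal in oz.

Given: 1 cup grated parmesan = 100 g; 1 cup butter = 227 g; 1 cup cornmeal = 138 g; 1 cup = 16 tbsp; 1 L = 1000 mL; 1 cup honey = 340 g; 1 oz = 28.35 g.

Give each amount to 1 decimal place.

Scaling factor: 33/18 = 11/6.
vegetable oil: 450 mL × 11/6 ÷ 1000 mL/L ≈ 0.8 L
grated parmesan: (1 cup + 6 tbsp = 1.375 cup) × 11/6 × 100 g/cup ≈ 252.1 g
butter: 2/3 cup × 11/6 × 227 g/cup ≈ 277.4 g
honey: 2 cup × 11/6 × 340 g/cup ≈ 1246.7 g
cornmeal: 3 cup × 11/6 × 138 g/cup ÷ 28.35 g/oz ≈ 26.8 oz

vegetable oil: 0.8 L; grated parmesan: 252.1 g; butter: 277.4 g; honey: 1246.7 g; cornmeal: 26.8 oz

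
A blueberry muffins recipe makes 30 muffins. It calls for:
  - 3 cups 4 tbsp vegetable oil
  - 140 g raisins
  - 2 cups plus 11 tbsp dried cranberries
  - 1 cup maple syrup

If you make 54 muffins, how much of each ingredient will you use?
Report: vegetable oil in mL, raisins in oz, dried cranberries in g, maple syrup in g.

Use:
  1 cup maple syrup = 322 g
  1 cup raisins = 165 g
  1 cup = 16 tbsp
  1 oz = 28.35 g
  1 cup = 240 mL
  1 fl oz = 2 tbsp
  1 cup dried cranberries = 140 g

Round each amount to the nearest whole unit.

vegetable oil: 1404 mL; raisins: 9 oz; dried cranberries: 677 g; maple syrup: 580 g

Scaling factor: 54/30 = 9/5 = 1.8.
vegetable oil: (3 cup + 4 tbsp = 3.25 cup) × 9/5 × 240 mL/cup = 1404 mL
raisins: 140 g × 9/5 ÷ 28.35 g/oz ≈ 9 oz
dried cranberries: (2 cup + 11 tbsp = 2.6875 cup) × 9/5 × 140 g/cup ≈ 677 g
maple syrup: 1 cup × 9/5 × 322 g/cup ≈ 580 g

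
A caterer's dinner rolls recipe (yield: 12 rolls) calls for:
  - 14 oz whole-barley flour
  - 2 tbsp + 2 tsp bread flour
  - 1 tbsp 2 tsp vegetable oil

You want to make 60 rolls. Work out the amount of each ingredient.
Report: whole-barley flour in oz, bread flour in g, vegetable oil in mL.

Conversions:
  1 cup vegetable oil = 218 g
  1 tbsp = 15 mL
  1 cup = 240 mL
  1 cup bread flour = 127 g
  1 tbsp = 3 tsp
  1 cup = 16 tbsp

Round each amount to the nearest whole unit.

Scaling factor: 60/12 = 5.
whole-barley flour: 14 oz × 5 = 70 oz
bread flour: (2 tbsp + 2 tsp = 8/3 tbsp) × 5 ÷ 16 tbsp/cup × 127 g/cup ≈ 106 g
vegetable oil: (1 tbsp + 2 tsp = 5/3 tbsp) × 5 × 15 mL/tbsp = 125 mL

whole-barley flour: 70 oz; bread flour: 106 g; vegetable oil: 125 mL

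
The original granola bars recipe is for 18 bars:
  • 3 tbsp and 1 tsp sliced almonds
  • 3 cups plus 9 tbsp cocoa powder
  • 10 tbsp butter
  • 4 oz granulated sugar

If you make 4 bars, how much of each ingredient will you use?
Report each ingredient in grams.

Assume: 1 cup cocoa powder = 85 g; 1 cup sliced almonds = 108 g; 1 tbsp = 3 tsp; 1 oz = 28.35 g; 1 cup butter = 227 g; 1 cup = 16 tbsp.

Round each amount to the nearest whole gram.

sliced almonds: 5 g; cocoa powder: 67 g; butter: 32 g; granulated sugar: 25 g

Scaling factor: 4/18 = 2/9.
sliced almonds: (3 tbsp + 1 tsp = 10/3 tbsp) × 2/9 ÷ 16 tbsp/cup × 108 g/cup = 5 g
cocoa powder: (3 cup + 9 tbsp = 3.5625 cup) × 2/9 × 85 g/cup ≈ 67 g
butter: 10 tbsp × 2/9 ÷ 16 tbsp/cup × 227 g/cup ≈ 32 g
granulated sugar: 4 oz × 2/9 × 28.35 g/oz ≈ 25 g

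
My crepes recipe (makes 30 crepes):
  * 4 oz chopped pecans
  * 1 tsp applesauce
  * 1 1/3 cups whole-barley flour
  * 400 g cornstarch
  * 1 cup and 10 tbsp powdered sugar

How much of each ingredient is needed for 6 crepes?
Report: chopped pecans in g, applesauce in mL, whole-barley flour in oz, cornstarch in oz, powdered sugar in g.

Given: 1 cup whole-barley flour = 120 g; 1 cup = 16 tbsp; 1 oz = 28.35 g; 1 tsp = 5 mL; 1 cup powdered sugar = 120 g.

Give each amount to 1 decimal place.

Scaling factor: 6/30 = 1/5 = 0.2.
chopped pecans: 4 oz × 1/5 × 28.35 g/oz ≈ 22.7 g
applesauce: 1 tsp × 1/5 × 5 mL/tsp = 1.0 mL
whole-barley flour: 4/3 cup × 1/5 × 120 g/cup ÷ 28.35 g/oz ≈ 1.1 oz
cornstarch: 400 g × 1/5 ÷ 28.35 g/oz ≈ 2.8 oz
powdered sugar: (1 cup + 10 tbsp = 1.625 cup) × 1/5 × 120 g/cup = 39.0 g

chopped pecans: 22.7 g; applesauce: 1.0 mL; whole-barley flour: 1.1 oz; cornstarch: 2.8 oz; powdered sugar: 39.0 g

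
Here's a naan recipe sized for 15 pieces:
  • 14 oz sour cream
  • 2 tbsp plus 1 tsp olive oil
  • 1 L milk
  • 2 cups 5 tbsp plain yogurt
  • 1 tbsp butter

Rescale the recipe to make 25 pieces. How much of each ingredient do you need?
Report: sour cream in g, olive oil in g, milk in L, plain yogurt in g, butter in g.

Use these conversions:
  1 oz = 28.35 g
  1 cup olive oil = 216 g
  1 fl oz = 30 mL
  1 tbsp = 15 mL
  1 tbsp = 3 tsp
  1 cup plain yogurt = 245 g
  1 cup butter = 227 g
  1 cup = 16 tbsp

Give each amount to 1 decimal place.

Scaling factor: 25/15 = 5/3.
sour cream: 14 oz × 5/3 × 28.35 g/oz = 661.5 g
olive oil: (2 tbsp + 1 tsp = 7/3 tbsp) × 5/3 ÷ 16 tbsp/cup × 216 g/cup = 52.5 g
milk: 1 L × 5/3 ≈ 1.7 L
plain yogurt: (2 cup + 5 tbsp = 2.3125 cup) × 5/3 × 245 g/cup ≈ 944.3 g
butter: 1 tbsp × 5/3 ÷ 16 tbsp/cup × 227 g/cup ≈ 23.6 g

sour cream: 661.5 g; olive oil: 52.5 g; milk: 1.7 L; plain yogurt: 944.3 g; butter: 23.6 g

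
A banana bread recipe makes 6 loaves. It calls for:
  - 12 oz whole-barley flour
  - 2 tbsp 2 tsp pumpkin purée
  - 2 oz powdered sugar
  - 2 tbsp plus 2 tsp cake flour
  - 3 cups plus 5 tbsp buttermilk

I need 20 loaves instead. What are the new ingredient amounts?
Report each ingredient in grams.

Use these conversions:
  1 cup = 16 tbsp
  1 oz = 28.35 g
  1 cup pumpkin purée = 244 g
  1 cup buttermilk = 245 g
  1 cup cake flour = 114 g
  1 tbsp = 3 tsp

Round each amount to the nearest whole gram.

whole-barley flour: 1134 g; pumpkin purée: 136 g; powdered sugar: 189 g; cake flour: 63 g; buttermilk: 2705 g

Scaling factor: 20/6 = 10/3.
whole-barley flour: 12 oz × 10/3 × 28.35 g/oz = 1134 g
pumpkin purée: (2 tbsp + 2 tsp = 8/3 tbsp) × 10/3 ÷ 16 tbsp/cup × 244 g/cup ≈ 136 g
powdered sugar: 2 oz × 10/3 × 28.35 g/oz = 189 g
cake flour: (2 tbsp + 2 tsp = 8/3 tbsp) × 10/3 ÷ 16 tbsp/cup × 114 g/cup ≈ 63 g
buttermilk: (3 cup + 5 tbsp = 3.3125 cup) × 10/3 × 245 g/cup ≈ 2705 g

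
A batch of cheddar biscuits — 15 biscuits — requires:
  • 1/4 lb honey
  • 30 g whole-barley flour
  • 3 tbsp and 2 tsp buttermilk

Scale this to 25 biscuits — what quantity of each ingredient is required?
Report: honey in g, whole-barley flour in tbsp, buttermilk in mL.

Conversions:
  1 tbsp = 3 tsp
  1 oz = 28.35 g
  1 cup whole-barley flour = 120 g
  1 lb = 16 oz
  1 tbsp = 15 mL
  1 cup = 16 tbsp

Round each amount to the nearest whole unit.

honey: 189 g; whole-barley flour: 7 tbsp; buttermilk: 92 mL

Scaling factor: 25/15 = 5/3.
honey: 0.25 lb × 5/3 × 16 oz/lb × 28.35 g/oz = 189 g
whole-barley flour: 30 g × 5/3 ÷ 120 g/cup × 16 tbsp/cup ≈ 7 tbsp
buttermilk: (3 tbsp + 2 tsp = 11/3 tbsp) × 5/3 × 15 mL/tbsp ≈ 92 mL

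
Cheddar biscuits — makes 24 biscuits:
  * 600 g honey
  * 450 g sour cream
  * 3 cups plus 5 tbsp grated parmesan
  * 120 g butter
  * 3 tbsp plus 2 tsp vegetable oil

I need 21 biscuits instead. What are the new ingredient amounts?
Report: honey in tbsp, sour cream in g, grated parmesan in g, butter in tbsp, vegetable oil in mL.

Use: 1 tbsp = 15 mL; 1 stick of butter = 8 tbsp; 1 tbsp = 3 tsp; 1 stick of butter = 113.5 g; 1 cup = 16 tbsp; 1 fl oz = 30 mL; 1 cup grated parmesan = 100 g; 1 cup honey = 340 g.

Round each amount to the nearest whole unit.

Scaling factor: 21/24 = 7/8 = 0.875.
honey: 600 g × 7/8 ÷ 340 g/cup × 16 tbsp/cup ≈ 25 tbsp
sour cream: 450 g × 7/8 ≈ 394 g
grated parmesan: (3 cup + 5 tbsp = 3.3125 cup) × 7/8 × 100 g/cup ≈ 290 g
butter: 120 g × 7/8 ÷ 113.5 g/stick × 8 tbsp/stick ≈ 7 tbsp
vegetable oil: (3 tbsp + 2 tsp = 11/3 tbsp) × 7/8 × 15 mL/tbsp ≈ 48 mL

honey: 25 tbsp; sour cream: 394 g; grated parmesan: 290 g; butter: 7 tbsp; vegetable oil: 48 mL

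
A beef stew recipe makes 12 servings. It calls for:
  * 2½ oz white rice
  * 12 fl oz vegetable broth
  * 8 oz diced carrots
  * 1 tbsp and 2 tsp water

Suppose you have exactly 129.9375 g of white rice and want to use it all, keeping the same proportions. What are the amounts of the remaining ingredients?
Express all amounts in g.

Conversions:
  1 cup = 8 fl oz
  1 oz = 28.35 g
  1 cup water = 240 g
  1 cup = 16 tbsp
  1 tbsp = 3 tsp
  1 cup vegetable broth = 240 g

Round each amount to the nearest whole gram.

vegetable broth: 660 g; diced carrots: 416 g; water: 46 g

The original recipe has 70.875 g of white rice, so the scaling factor is 129.9375 ÷ 70.875 = 11/6.
vegetable broth: 12 fl oz × 11/6 ÷ 8 fl oz/cup × 240 g/cup = 660 g
diced carrots: 8 oz × 11/6 × 28.35 g/oz ≈ 416 g
water: (1 tbsp + 2 tsp = 5/3 tbsp) × 11/6 ÷ 16 tbsp/cup × 240 g/cup ≈ 46 g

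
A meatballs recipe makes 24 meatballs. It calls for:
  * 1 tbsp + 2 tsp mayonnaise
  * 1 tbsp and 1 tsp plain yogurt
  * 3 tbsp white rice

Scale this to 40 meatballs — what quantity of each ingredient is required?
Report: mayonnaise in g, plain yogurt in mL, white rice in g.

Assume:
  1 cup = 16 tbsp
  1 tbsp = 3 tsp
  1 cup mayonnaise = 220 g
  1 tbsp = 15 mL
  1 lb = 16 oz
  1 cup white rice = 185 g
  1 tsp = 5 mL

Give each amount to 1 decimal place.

Scaling factor: 40/24 = 5/3.
mayonnaise: (1 tbsp + 2 tsp = 5/3 tbsp) × 5/3 ÷ 16 tbsp/cup × 220 g/cup ≈ 38.2 g
plain yogurt: (1 tbsp + 1 tsp = 4/3 tbsp) × 5/3 × 15 mL/tbsp ≈ 33.3 mL
white rice: 3 tbsp × 5/3 ÷ 16 tbsp/cup × 185 g/cup ≈ 57.8 g

mayonnaise: 38.2 g; plain yogurt: 33.3 mL; white rice: 57.8 g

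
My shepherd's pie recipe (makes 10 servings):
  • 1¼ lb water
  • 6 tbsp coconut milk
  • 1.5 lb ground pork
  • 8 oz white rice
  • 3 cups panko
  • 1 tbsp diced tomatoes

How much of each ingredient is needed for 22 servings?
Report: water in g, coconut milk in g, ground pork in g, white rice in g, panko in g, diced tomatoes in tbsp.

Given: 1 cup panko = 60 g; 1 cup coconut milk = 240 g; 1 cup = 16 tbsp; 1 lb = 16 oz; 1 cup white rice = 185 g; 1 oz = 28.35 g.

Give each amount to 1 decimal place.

water: 1247.4 g; coconut milk: 198.0 g; ground pork: 1496.9 g; white rice: 499.0 g; panko: 396.0 g; diced tomatoes: 2.2 tbsp

Scaling factor: 22/10 = 11/5 = 2.2.
water: 1.25 lb × 11/5 × 16 oz/lb × 28.35 g/oz = 1247.4 g
coconut milk: 6 tbsp × 11/5 ÷ 16 tbsp/cup × 240 g/cup = 198.0 g
ground pork: 1.5 lb × 11/5 × 16 oz/lb × 28.35 g/oz ≈ 1496.9 g
white rice: 8 oz × 11/5 × 28.35 g/oz ≈ 499.0 g
panko: 3 cup × 11/5 × 60 g/cup = 396.0 g
diced tomatoes: 1 tbsp × 11/5 = 2.2 tbsp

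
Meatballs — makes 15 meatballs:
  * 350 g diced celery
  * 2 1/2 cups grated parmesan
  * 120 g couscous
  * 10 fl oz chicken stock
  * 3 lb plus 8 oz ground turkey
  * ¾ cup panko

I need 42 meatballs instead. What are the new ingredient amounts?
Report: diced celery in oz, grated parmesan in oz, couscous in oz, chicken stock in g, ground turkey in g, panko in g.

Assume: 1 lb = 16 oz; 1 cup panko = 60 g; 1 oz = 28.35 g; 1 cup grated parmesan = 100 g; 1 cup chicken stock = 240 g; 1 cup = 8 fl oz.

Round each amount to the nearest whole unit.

diced celery: 35 oz; grated parmesan: 25 oz; couscous: 12 oz; chicken stock: 840 g; ground turkey: 4445 g; panko: 126 g

Scaling factor: 42/15 = 14/5 = 2.8.
diced celery: 350 g × 14/5 ÷ 28.35 g/oz ≈ 35 oz
grated parmesan: 2.5 cup × 14/5 × 100 g/cup ÷ 28.35 g/oz ≈ 25 oz
couscous: 120 g × 14/5 ÷ 28.35 g/oz ≈ 12 oz
chicken stock: 10 fl oz × 14/5 ÷ 8 fl oz/cup × 240 g/cup = 840 g
ground turkey: (3 lb + 8 oz = 3.5 lb) × 14/5 × 16 oz/lb × 28.35 g/oz ≈ 4445 g
panko: 0.75 cup × 14/5 × 60 g/cup = 126 g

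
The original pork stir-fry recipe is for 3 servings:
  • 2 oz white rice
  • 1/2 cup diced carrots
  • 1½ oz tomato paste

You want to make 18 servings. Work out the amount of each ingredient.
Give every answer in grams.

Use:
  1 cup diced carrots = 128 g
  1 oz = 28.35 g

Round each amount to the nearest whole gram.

white rice: 340 g; diced carrots: 384 g; tomato paste: 255 g

Scaling factor: 18/3 = 6.
white rice: 2 oz × 6 × 28.35 g/oz ≈ 340 g
diced carrots: 0.5 cup × 6 × 128 g/cup = 384 g
tomato paste: 1.5 oz × 6 × 28.35 g/oz ≈ 255 g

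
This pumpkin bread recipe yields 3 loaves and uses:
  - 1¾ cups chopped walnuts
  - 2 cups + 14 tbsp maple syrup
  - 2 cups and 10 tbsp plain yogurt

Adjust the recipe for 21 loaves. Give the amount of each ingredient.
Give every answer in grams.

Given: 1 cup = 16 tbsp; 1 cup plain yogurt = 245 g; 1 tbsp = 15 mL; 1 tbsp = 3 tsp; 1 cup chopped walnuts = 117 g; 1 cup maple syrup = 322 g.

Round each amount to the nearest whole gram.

chopped walnuts: 1433 g; maple syrup: 6480 g; plain yogurt: 4502 g

Scaling factor: 21/3 = 7.
chopped walnuts: 1.75 cup × 7 × 117 g/cup ≈ 1433 g
maple syrup: (2 cup + 14 tbsp = 2.875 cup) × 7 × 322 g/cup ≈ 6480 g
plain yogurt: (2 cup + 10 tbsp = 2.625 cup) × 7 × 245 g/cup ≈ 4502 g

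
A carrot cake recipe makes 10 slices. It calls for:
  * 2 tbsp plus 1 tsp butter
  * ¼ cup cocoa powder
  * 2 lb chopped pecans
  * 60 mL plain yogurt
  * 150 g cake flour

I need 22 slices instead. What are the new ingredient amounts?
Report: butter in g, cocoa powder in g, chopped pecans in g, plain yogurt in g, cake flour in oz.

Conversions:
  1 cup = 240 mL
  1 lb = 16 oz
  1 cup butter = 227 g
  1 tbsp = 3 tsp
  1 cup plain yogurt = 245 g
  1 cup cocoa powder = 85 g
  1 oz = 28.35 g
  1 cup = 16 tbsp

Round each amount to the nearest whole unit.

Scaling factor: 22/10 = 11/5 = 2.2.
butter: (2 tbsp + 1 tsp = 7/3 tbsp) × 11/5 ÷ 16 tbsp/cup × 227 g/cup ≈ 73 g
cocoa powder: 0.25 cup × 11/5 × 85 g/cup ≈ 47 g
chopped pecans: 2 lb × 11/5 × 16 oz/lb × 28.35 g/oz ≈ 1996 g
plain yogurt: 60 mL × 11/5 ÷ 240 mL/cup × 245 g/cup ≈ 135 g
cake flour: 150 g × 11/5 ÷ 28.35 g/oz ≈ 12 oz

butter: 73 g; cocoa powder: 47 g; chopped pecans: 1996 g; plain yogurt: 135 g; cake flour: 12 oz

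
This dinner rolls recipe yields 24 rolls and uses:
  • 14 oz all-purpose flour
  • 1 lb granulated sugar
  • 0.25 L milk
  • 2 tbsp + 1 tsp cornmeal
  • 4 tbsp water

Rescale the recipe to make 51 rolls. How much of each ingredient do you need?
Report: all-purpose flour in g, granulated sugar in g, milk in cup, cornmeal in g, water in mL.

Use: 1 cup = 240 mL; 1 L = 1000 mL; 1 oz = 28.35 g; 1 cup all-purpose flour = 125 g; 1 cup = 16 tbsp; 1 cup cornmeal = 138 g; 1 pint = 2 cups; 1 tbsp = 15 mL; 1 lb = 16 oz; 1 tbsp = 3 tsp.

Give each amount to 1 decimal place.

all-purpose flour: 843.4 g; granulated sugar: 963.9 g; milk: 2.2 cup; cornmeal: 42.8 g; water: 127.5 mL

Scaling factor: 51/24 = 17/8 = 2.125.
all-purpose flour: 14 oz × 17/8 × 28.35 g/oz ≈ 843.4 g
granulated sugar: 1 lb × 17/8 × 16 oz/lb × 28.35 g/oz = 963.9 g
milk: 0.25 L × 17/8 × 1000 mL/L ÷ 240 mL/cup ≈ 2.2 cup
cornmeal: (2 tbsp + 1 tsp = 7/3 tbsp) × 17/8 ÷ 16 tbsp/cup × 138 g/cup ≈ 42.8 g
water: 4 tbsp × 17/8 × 15 mL/tbsp = 127.5 mL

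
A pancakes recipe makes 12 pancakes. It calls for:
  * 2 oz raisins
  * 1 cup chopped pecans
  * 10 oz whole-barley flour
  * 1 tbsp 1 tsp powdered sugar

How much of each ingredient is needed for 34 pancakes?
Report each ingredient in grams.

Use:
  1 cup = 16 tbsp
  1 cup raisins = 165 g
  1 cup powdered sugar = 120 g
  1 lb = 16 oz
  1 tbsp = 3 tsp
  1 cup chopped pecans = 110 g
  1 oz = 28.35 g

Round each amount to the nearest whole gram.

Scaling factor: 34/12 = 17/6.
raisins: 2 oz × 17/6 × 28.35 g/oz ≈ 161 g
chopped pecans: 1 cup × 17/6 × 110 g/cup ≈ 312 g
whole-barley flour: 10 oz × 17/6 × 28.35 g/oz ≈ 803 g
powdered sugar: (1 tbsp + 1 tsp = 4/3 tbsp) × 17/6 ÷ 16 tbsp/cup × 120 g/cup ≈ 28 g

raisins: 161 g; chopped pecans: 312 g; whole-barley flour: 803 g; powdered sugar: 28 g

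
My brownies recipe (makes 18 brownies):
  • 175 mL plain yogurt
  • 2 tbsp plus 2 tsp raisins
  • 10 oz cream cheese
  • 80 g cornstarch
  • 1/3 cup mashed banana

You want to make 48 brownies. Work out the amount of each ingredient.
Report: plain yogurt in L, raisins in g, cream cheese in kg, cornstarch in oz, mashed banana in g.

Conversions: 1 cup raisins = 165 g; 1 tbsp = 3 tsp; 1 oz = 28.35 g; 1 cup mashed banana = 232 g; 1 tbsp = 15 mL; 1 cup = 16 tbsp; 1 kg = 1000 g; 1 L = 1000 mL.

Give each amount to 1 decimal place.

plain yogurt: 0.5 L; raisins: 73.3 g; cream cheese: 0.8 kg; cornstarch: 7.5 oz; mashed banana: 206.2 g

Scaling factor: 48/18 = 8/3.
plain yogurt: 175 mL × 8/3 ÷ 1000 mL/L ≈ 0.5 L
raisins: (2 tbsp + 2 tsp = 8/3 tbsp) × 8/3 ÷ 16 tbsp/cup × 165 g/cup ≈ 73.3 g
cream cheese: 10 oz × 8/3 × 28.35 g/oz ÷ 1000 g/kg ≈ 0.8 kg
cornstarch: 80 g × 8/3 ÷ 28.35 g/oz ≈ 7.5 oz
mashed banana: 1/3 cup × 8/3 × 232 g/cup ≈ 206.2 g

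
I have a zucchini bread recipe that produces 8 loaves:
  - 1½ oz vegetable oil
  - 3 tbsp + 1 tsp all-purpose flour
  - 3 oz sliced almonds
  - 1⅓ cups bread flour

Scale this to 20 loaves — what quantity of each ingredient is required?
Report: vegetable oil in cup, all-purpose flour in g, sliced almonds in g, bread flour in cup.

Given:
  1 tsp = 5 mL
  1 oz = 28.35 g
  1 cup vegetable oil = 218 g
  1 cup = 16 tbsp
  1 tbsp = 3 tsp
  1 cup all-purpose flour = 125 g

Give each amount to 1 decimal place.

vegetable oil: 0.5 cup; all-purpose flour: 65.1 g; sliced almonds: 212.6 g; bread flour: 3.3 cup

Scaling factor: 20/8 = 5/2 = 2.5.
vegetable oil: 1.5 oz × 5/2 × 28.35 g/oz ÷ 218 g/cup ≈ 0.5 cup
all-purpose flour: (3 tbsp + 1 tsp = 10/3 tbsp) × 5/2 ÷ 16 tbsp/cup × 125 g/cup ≈ 65.1 g
sliced almonds: 3 oz × 5/2 × 28.35 g/oz ≈ 212.6 g
bread flour: 4/3 cup × 5/2 ≈ 3.3 cup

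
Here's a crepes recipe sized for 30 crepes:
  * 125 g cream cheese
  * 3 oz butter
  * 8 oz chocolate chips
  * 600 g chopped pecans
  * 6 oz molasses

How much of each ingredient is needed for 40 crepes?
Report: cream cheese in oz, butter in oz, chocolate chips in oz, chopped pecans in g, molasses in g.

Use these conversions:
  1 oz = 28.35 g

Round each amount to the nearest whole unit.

cream cheese: 6 oz; butter: 4 oz; chocolate chips: 11 oz; chopped pecans: 800 g; molasses: 227 g

Scaling factor: 40/30 = 4/3.
cream cheese: 125 g × 4/3 ÷ 28.35 g/oz ≈ 6 oz
butter: 3 oz × 4/3 = 4 oz
chocolate chips: 8 oz × 4/3 ≈ 11 oz
chopped pecans: 600 g × 4/3 = 800 g
molasses: 6 oz × 4/3 × 28.35 g/oz ≈ 227 g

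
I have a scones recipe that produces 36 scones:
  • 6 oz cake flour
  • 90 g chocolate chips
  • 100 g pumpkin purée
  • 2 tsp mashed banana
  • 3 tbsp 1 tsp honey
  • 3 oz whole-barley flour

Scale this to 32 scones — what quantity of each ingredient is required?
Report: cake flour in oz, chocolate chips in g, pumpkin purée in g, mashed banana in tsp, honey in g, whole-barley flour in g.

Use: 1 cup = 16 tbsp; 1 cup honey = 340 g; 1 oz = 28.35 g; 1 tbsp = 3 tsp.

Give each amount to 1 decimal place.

Scaling factor: 32/36 = 8/9.
cake flour: 6 oz × 8/9 ≈ 5.3 oz
chocolate chips: 90 g × 8/9 = 80.0 g
pumpkin purée: 100 g × 8/9 ≈ 88.9 g
mashed banana: 2 tsp × 8/9 ≈ 1.8 tsp
honey: (3 tbsp + 1 tsp = 10/3 tbsp) × 8/9 ÷ 16 tbsp/cup × 340 g/cup ≈ 63.0 g
whole-barley flour: 3 oz × 8/9 × 28.35 g/oz = 75.6 g

cake flour: 5.3 oz; chocolate chips: 80.0 g; pumpkin purée: 88.9 g; mashed banana: 1.8 tsp; honey: 63.0 g; whole-barley flour: 75.6 g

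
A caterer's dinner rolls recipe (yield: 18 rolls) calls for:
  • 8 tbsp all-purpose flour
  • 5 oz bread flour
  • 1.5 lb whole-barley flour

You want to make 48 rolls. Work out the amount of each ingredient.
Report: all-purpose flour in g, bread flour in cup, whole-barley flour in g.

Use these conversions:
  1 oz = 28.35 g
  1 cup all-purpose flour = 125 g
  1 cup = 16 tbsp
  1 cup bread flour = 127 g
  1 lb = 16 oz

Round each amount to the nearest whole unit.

all-purpose flour: 167 g; bread flour: 3 cup; whole-barley flour: 1814 g

Scaling factor: 48/18 = 8/3.
all-purpose flour: 8 tbsp × 8/3 ÷ 16 tbsp/cup × 125 g/cup ≈ 167 g
bread flour: 5 oz × 8/3 × 28.35 g/oz ÷ 127 g/cup ≈ 3 cup
whole-barley flour: 1.5 lb × 8/3 × 16 oz/lb × 28.35 g/oz ≈ 1814 g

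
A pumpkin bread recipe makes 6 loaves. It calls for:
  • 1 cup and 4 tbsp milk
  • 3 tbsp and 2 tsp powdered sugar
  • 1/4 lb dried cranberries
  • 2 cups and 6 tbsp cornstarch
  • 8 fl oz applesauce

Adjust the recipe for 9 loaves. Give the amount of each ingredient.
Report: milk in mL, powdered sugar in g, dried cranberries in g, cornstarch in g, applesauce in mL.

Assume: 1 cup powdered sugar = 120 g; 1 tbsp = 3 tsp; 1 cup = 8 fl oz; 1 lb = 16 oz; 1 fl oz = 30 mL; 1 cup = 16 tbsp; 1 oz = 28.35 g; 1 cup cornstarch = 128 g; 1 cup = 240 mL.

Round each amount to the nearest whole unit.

Scaling factor: 9/6 = 3/2 = 1.5.
milk: (1 cup + 4 tbsp = 1.25 cup) × 3/2 × 240 mL/cup = 450 mL
powdered sugar: (3 tbsp + 2 tsp = 11/3 tbsp) × 3/2 ÷ 16 tbsp/cup × 120 g/cup ≈ 41 g
dried cranberries: 0.25 lb × 3/2 × 16 oz/lb × 28.35 g/oz ≈ 170 g
cornstarch: (2 cup + 6 tbsp = 2.375 cup) × 3/2 × 128 g/cup = 456 g
applesauce: 8 fl oz × 3/2 × 30 mL/fl oz = 360 mL

milk: 450 mL; powdered sugar: 41 g; dried cranberries: 170 g; cornstarch: 456 g; applesauce: 360 mL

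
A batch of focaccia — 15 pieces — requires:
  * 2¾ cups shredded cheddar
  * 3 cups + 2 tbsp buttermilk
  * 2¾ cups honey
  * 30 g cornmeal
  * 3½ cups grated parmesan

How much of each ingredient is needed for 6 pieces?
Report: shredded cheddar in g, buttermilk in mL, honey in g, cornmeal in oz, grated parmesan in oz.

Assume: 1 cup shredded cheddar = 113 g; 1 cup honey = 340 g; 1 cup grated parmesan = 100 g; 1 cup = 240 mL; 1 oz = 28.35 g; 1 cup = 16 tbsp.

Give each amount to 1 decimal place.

shredded cheddar: 124.3 g; buttermilk: 300.0 mL; honey: 374.0 g; cornmeal: 0.4 oz; grated parmesan: 4.9 oz

Scaling factor: 6/15 = 2/5 = 0.4.
shredded cheddar: 2.75 cup × 2/5 × 113 g/cup = 124.3 g
buttermilk: (3 cup + 2 tbsp = 3.125 cup) × 2/5 × 240 mL/cup = 300.0 mL
honey: 2.75 cup × 2/5 × 340 g/cup = 374.0 g
cornmeal: 30 g × 2/5 ÷ 28.35 g/oz ≈ 0.4 oz
grated parmesan: 3.5 cup × 2/5 × 100 g/cup ÷ 28.35 g/oz ≈ 4.9 oz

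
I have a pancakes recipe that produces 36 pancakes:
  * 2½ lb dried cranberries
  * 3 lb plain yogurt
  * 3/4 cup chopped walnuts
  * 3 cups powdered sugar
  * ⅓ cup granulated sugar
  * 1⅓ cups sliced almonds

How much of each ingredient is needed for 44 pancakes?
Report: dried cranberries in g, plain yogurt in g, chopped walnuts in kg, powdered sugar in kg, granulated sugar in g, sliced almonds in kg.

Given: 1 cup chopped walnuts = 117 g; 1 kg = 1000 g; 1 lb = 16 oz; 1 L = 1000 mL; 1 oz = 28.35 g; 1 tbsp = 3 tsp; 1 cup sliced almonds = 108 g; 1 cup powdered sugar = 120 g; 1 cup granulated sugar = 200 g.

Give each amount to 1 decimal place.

dried cranberries: 1386.0 g; plain yogurt: 1663.2 g; chopped walnuts: 0.1 kg; powdered sugar: 0.4 kg; granulated sugar: 81.5 g; sliced almonds: 0.2 kg

Scaling factor: 44/36 = 11/9.
dried cranberries: 2.5 lb × 11/9 × 16 oz/lb × 28.35 g/oz = 1386.0 g
plain yogurt: 3 lb × 11/9 × 16 oz/lb × 28.35 g/oz = 1663.2 g
chopped walnuts: 0.75 cup × 11/9 × 117 g/cup ÷ 1000 g/kg ≈ 0.1 kg
powdered sugar: 3 cup × 11/9 × 120 g/cup ÷ 1000 g/kg ≈ 0.4 kg
granulated sugar: 1/3 cup × 11/9 × 200 g/cup ≈ 81.5 g
sliced almonds: 4/3 cup × 11/9 × 108 g/cup ÷ 1000 g/kg ≈ 0.2 kg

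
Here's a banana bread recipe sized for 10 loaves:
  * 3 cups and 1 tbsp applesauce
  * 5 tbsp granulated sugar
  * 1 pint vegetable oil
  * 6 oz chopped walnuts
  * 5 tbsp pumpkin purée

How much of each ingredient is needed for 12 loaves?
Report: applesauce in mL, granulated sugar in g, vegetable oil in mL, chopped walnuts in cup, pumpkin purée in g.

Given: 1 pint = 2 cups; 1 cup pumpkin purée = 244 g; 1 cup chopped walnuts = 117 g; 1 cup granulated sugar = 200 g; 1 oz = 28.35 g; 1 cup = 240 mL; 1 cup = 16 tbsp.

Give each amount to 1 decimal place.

applesauce: 882.0 mL; granulated sugar: 75.0 g; vegetable oil: 576.0 mL; chopped walnuts: 1.7 cup; pumpkin purée: 91.5 g

Scaling factor: 12/10 = 6/5 = 1.2.
applesauce: (3 cup + 1 tbsp = 3.0625 cup) × 6/5 × 240 mL/cup = 882.0 mL
granulated sugar: 5 tbsp × 6/5 ÷ 16 tbsp/cup × 200 g/cup = 75.0 g
vegetable oil: 1 pint × 6/5 × 2 cup/pint × 240 mL/cup = 576.0 mL
chopped walnuts: 6 oz × 6/5 × 28.35 g/oz ÷ 117 g/cup ≈ 1.7 cup
pumpkin purée: 5 tbsp × 6/5 ÷ 16 tbsp/cup × 244 g/cup = 91.5 g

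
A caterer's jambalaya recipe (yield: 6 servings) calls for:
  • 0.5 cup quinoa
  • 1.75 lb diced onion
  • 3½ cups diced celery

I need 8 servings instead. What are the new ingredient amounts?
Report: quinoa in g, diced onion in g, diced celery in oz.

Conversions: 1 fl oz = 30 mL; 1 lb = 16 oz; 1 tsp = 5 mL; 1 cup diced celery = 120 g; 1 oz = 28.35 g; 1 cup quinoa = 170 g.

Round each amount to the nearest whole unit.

Scaling factor: 8/6 = 4/3.
quinoa: 0.5 cup × 4/3 × 170 g/cup ≈ 113 g
diced onion: 1.75 lb × 4/3 × 16 oz/lb × 28.35 g/oz ≈ 1058 g
diced celery: 3.5 cup × 4/3 × 120 g/cup ÷ 28.35 g/oz ≈ 20 oz

quinoa: 113 g; diced onion: 1058 g; diced celery: 20 oz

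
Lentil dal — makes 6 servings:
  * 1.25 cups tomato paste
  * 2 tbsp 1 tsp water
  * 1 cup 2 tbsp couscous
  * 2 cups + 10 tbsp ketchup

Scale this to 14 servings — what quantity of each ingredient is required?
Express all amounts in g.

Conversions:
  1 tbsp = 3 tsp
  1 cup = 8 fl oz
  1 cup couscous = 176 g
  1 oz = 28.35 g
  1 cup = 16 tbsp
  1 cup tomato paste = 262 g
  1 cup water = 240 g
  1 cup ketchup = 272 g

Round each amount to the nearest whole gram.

tomato paste: 764 g; water: 82 g; couscous: 462 g; ketchup: 1666 g

Scaling factor: 14/6 = 7/3.
tomato paste: 1.25 cup × 7/3 × 262 g/cup ≈ 764 g
water: (2 tbsp + 1 tsp = 7/3 tbsp) × 7/3 ÷ 16 tbsp/cup × 240 g/cup ≈ 82 g
couscous: (1 cup + 2 tbsp = 1.125 cup) × 7/3 × 176 g/cup = 462 g
ketchup: (2 cup + 10 tbsp = 2.625 cup) × 7/3 × 272 g/cup = 1666 g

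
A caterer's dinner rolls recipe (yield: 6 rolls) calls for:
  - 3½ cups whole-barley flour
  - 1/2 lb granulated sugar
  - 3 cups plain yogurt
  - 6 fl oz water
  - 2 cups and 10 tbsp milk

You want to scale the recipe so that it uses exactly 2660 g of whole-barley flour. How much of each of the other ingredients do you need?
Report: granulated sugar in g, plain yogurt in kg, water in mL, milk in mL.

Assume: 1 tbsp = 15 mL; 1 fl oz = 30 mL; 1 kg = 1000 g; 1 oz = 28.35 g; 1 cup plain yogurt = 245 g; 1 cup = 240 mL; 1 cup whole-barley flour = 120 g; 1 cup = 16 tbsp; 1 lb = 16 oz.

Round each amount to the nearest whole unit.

granulated sugar: 1436 g; plain yogurt: 5 kg; water: 1140 mL; milk: 3990 mL

The original recipe has 420 g of whole-barley flour, so the scaling factor is 2660 ÷ 420 = 19/3.
granulated sugar: 0.5 lb × 19/3 × 16 oz/lb × 28.35 g/oz ≈ 1436 g
plain yogurt: 3 cup × 19/3 × 245 g/cup ÷ 1000 g/kg ≈ 5 kg
water: 6 fl oz × 19/3 × 30 mL/fl oz = 1140 mL
milk: (2 cup + 10 tbsp = 2.625 cup) × 19/3 × 240 mL/cup = 3990 mL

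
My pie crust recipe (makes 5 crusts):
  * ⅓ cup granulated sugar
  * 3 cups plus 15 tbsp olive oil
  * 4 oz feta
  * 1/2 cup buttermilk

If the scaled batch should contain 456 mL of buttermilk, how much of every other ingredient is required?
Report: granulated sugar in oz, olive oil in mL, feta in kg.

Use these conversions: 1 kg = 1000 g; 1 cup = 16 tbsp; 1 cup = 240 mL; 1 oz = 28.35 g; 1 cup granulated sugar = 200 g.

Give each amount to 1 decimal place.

granulated sugar: 8.9 oz; olive oil: 3591.0 mL; feta: 0.4 kg

The original recipe has 120 mL of buttermilk, so the scaling factor is 456 ÷ 120 = 19/5 = 3.8.
granulated sugar: 1/3 cup × 19/5 × 200 g/cup ÷ 28.35 g/oz ≈ 8.9 oz
olive oil: (3 cup + 15 tbsp = 3.9375 cup) × 19/5 × 240 mL/cup = 3591.0 mL
feta: 4 oz × 19/5 × 28.35 g/oz ÷ 1000 g/kg ≈ 0.4 kg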